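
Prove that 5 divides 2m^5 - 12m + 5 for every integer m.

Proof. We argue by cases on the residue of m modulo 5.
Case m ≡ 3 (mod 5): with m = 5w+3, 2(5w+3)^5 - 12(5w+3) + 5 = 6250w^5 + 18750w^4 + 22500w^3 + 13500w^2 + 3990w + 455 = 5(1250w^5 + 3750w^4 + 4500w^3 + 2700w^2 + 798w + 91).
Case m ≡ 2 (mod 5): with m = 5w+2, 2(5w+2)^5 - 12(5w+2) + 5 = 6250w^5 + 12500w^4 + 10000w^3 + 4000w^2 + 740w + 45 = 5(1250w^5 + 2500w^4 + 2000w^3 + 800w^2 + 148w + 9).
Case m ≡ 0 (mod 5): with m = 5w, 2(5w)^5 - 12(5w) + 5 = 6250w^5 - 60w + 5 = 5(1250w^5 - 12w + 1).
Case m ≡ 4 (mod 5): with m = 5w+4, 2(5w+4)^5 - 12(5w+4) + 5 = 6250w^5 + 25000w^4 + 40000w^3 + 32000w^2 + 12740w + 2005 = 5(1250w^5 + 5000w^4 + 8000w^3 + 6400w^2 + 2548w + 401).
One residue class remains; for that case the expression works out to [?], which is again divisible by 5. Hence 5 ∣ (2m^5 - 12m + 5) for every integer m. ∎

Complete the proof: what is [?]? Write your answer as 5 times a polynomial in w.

Only m ≡ 1 (mod 5) is unaccounted for. Put m = 5w+1:
2(5w+1)^5 - 12(5w+1) + 5 expands to 6250w^5 + 6250w^4 + 2500w^3 + 500w^2 - 10w - 5,
and factoring out 5 leaves 5(1250w^5 + 1250w^4 + 500w^3 + 100w^2 - 2w - 1).

5(1250w^5 + 1250w^4 + 500w^3 + 100w^2 - 2w - 1)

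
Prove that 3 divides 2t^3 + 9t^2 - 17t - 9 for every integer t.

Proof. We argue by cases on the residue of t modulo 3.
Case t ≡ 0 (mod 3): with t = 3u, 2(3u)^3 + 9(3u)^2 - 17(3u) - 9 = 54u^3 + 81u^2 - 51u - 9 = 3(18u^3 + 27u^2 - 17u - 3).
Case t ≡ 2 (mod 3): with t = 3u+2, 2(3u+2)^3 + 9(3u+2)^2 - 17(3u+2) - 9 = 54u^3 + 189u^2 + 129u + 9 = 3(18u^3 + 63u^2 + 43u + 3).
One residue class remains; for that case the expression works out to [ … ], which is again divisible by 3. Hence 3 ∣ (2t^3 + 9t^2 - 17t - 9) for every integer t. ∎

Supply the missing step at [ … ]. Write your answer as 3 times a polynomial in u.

The residues treated are {0, 2}, so the missing case is t ≡ 1 (mod 3); write t = 3u+1.
Then 2(3u+1)^3 + 9(3u+1)^2 - 17(3u+1) - 9 = 54u^3 + 135u^2 + 21u - 15 = 3(18u^3 + 45u^2 + 7u - 5).

3(18u^3 + 45u^2 + 7u - 5)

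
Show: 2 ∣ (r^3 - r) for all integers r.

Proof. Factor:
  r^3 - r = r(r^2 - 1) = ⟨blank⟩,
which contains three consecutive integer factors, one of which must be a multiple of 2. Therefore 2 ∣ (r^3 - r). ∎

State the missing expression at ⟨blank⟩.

r(r^2 - 1) = r(r - 1)(r + 1) = (r - 1)r(r + 1).
These three factors are consecutive integers, so their product is divisible by 2.

(r - 1)r(r + 1)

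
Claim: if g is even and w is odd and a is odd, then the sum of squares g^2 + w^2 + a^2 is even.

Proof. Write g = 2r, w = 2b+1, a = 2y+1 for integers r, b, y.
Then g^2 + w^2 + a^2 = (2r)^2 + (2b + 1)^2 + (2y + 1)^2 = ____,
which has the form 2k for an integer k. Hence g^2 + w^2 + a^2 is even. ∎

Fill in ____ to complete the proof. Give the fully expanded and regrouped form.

2(2b^2 + 2b + 2r^2 + 2y^2 + 2y + 1)

Expanding: (2r)^2 + (2b + 1)^2 + (2y + 1)^2 = 4b^2 + 4b + 4r^2 + 4y^2 + 4y + 2.
Every term is even; pulling out the factor of 2 gives 2(2b^2 + 2b + 2r^2 + 2y^2 + 2y + 1).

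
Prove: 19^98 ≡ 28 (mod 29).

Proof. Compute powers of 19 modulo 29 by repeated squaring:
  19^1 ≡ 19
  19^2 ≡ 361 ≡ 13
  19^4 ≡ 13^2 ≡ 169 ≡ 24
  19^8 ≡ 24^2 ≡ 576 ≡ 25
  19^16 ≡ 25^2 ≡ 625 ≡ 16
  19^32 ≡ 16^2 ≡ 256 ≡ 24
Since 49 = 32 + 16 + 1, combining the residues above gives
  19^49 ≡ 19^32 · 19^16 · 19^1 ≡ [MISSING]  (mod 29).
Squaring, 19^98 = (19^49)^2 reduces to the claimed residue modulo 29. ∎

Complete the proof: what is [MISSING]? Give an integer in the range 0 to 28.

17

19^32 · 19^16 · 19^1 ≡ 24 · 16 · 19 = 7296.
7296 mod 29 = 17, so 19^49 ≡ 17 (mod 29).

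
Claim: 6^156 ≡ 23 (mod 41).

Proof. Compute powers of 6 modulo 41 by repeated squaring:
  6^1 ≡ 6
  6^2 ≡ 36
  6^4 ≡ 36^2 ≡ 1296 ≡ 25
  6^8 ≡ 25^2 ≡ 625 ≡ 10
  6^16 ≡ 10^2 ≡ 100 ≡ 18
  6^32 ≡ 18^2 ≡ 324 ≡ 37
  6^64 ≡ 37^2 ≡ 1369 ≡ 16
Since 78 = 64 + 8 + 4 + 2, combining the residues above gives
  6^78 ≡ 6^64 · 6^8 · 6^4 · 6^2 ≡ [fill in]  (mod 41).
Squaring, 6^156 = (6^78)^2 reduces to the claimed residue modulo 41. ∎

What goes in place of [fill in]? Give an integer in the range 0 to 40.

8

6^64 · 6^8 · 6^4 · 6^2 ≡ 16 · 10 · 25 · 36 = 144000.
144000 mod 41 = 8, so 6^78 ≡ 8 (mod 41).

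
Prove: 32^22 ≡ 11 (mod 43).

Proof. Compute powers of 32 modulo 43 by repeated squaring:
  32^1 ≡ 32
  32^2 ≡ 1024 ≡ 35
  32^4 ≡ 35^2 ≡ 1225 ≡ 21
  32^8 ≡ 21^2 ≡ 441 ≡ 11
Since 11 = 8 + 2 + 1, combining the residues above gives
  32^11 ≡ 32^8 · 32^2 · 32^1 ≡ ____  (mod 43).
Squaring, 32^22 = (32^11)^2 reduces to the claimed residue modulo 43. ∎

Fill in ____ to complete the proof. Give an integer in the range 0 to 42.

22

32^8 · 32^2 · 32^1 ≡ 11 · 35 · 32 = 12320.
12320 mod 43 = 22, so 32^11 ≡ 22 (mod 43).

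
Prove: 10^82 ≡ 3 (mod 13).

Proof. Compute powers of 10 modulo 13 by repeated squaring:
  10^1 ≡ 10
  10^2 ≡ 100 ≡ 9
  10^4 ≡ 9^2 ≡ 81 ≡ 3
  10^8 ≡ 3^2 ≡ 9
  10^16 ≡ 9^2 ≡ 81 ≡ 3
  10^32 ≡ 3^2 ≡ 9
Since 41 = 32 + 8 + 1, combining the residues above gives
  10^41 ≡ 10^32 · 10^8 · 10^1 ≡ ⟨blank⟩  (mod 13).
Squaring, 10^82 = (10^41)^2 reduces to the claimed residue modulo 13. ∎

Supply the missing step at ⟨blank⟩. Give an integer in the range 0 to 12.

10^32 · 10^8 · 10^1 ≡ 9 · 9 · 10 = 810.
810 mod 13 = 4, so 10^41 ≡ 4 (mod 13).

4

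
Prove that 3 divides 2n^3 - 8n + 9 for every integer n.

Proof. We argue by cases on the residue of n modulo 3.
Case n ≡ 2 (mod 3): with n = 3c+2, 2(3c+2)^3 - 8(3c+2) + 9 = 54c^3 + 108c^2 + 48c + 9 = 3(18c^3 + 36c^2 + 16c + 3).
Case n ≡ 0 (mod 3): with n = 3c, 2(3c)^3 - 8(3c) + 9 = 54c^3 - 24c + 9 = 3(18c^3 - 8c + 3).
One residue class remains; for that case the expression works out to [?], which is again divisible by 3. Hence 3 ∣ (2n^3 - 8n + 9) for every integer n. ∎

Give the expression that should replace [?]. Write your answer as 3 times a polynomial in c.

3(18c^3 + 18c^2 - 2c + 1)

Only n ≡ 1 (mod 3) is unaccounted for. Put n = 3c+1:
2(3c+1)^3 - 8(3c+1) + 9 expands to 54c^3 + 54c^2 - 6c + 3,
and factoring out 3 leaves 3(18c^3 + 18c^2 - 2c + 1).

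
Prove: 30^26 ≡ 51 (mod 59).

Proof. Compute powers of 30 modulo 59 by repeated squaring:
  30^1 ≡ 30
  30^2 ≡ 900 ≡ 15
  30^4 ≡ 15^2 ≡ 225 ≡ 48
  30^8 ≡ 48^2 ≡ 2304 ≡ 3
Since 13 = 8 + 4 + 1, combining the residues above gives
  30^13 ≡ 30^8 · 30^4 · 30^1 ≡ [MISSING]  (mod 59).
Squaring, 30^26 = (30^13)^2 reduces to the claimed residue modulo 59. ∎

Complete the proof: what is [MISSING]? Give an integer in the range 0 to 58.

13

Multiply the listed residues: 3 · 48 · 30 = 144 → 4320.
Reducing modulo 59: 4320 = 73·59 + 13, so 30^13 ≡ 13.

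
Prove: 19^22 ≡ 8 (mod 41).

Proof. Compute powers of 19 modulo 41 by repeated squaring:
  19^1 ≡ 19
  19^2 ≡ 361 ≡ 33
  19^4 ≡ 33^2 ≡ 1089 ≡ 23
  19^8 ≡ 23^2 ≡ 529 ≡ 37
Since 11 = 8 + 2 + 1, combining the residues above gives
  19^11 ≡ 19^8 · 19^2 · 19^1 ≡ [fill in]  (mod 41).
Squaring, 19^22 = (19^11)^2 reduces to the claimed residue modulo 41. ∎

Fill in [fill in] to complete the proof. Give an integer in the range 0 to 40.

19^8 · 19^2 · 19^1 ≡ 37 · 33 · 19 = 23199.
23199 mod 41 = 34, so 19^11 ≡ 34 (mod 41).

34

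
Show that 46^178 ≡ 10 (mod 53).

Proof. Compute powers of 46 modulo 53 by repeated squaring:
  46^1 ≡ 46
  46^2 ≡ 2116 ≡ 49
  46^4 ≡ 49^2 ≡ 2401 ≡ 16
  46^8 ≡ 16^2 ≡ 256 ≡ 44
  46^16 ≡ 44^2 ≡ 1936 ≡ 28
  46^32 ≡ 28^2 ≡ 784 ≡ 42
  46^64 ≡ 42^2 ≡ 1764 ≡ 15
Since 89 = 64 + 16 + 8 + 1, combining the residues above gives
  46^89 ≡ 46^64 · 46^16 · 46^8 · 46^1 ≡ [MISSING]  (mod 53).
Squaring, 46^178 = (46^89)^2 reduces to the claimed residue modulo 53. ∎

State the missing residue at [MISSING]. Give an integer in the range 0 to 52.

13

Multiply the listed residues: 15 · 28 · 44 · 46 = 420 → 18480 → 850080.
Reducing modulo 53: 850080 = 16039·53 + 13, so 46^89 ≡ 13.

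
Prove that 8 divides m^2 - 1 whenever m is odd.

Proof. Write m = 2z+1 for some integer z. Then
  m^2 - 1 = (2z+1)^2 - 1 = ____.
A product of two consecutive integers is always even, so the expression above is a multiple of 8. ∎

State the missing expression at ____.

(2z+1)^2 - 1 = 4z^2 + 4z + 1 - 1 = 4z^2 + 4z = 4z(z+1).
Since z and z+1 are consecutive, z(z+1) is even, and 4·(even) is a multiple of 8.

4z(z + 1)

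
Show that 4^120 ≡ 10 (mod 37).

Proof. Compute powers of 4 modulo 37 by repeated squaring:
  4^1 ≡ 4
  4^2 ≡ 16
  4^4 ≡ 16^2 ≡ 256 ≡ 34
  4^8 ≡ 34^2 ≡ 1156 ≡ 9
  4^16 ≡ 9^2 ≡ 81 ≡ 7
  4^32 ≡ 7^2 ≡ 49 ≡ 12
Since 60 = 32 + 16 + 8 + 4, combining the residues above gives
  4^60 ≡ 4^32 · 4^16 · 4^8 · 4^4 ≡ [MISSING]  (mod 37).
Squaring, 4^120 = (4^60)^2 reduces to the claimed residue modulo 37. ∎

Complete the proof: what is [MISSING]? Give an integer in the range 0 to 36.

26

4^32 · 4^16 · 4^8 · 4^4 ≡ 12 · 7 · 9 · 34 = 25704.
25704 mod 37 = 26, so 4^60 ≡ 26 (mod 37).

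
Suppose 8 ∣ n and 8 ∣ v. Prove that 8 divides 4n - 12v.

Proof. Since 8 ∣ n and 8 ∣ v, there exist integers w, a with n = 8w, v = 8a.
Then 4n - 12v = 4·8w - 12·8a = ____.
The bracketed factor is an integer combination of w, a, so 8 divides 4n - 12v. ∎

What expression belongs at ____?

Each term has a factor of 8: 4·8w - 12·8a = 8·(-12a + 4w).
Since -12a + 4w is an integer, 8 ∣ (4n - 12v).

8(-12a + 4w)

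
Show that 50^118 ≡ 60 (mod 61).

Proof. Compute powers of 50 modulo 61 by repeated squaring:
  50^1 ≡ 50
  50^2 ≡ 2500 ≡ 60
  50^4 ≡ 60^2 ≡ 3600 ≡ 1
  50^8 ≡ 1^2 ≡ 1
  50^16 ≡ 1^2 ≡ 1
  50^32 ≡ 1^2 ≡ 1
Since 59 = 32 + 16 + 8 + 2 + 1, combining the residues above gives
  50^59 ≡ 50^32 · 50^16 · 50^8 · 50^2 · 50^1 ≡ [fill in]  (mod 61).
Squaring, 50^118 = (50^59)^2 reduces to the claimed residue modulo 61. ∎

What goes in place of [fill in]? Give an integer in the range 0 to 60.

50^32 · 50^16 · 50^8 · 50^2 · 50^1 ≡ 1 · 1 · 1 · 60 · 50 = 3000.
3000 mod 61 = 11, so 50^59 ≡ 11 (mod 61).

11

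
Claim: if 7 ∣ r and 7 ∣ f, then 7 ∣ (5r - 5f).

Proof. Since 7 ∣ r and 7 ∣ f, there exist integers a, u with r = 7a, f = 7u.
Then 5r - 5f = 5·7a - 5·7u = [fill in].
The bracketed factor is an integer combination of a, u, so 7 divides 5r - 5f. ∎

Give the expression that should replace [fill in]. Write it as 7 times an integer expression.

7(5a - 5u)

Each term has a factor of 7: 5·7a - 5·7u = 7·(5a - 5u).
Since 5a - 5u is an integer, 7 ∣ (5r - 5f).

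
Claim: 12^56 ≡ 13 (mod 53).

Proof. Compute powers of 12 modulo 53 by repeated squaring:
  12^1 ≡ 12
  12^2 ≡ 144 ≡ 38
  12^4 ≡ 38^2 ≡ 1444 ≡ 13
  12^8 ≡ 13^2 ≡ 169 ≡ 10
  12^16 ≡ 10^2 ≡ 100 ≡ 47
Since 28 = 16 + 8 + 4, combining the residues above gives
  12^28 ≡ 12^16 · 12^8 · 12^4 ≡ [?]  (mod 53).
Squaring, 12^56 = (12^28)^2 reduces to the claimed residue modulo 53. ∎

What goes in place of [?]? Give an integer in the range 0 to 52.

Multiply the listed residues: 47 · 10 · 13 = 470 → 6110.
Reducing modulo 53: 6110 = 115·53 + 15, so 12^28 ≡ 15.

15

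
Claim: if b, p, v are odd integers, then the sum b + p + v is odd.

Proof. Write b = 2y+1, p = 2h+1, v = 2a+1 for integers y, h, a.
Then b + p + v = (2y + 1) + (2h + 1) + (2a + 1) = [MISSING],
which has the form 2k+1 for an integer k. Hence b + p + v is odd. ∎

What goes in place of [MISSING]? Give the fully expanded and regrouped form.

(2y + 1) + (2h + 1) + (2a + 1) = 2a + 2h + 2y + 3
= 2(a + h + y + 1) + 1.
Since a + h + y + 1 is an integer, the sum is of the form 2k+1 for an integer k.

2(a + h + y + 1) + 1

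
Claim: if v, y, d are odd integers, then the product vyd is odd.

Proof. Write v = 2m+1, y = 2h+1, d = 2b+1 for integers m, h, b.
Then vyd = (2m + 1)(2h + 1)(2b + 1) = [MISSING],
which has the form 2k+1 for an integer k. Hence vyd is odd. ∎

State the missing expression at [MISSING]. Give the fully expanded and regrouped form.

2(4bhm + 2bh + 2bm + b + 2hm + h + m) + 1

(2m + 1)(2h + 1)(2b + 1) = 8bhm + 4bh + 4bm + 2b + 4hm + 2h + 2m + 1
= 2(4bhm + 2bh + 2bm + b + 2hm + h + m) + 1.
Since 4bhm + 2bh + 2bm + b + 2hm + h + m is an integer, the product is of the form 2k+1 for an integer k.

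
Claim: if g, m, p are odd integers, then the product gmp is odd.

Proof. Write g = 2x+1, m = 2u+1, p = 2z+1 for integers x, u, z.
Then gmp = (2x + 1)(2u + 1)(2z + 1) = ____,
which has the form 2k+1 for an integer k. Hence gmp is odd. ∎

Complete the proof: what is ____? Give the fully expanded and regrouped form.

(2x + 1)(2u + 1)(2z + 1) = 8uxz + 4ux + 4uz + 2u + 4xz + 2x + 2z + 1
= 2(4uxz + 2ux + 2uz + u + 2xz + x + z) + 1.
Since 4uxz + 2ux + 2uz + u + 2xz + x + z is an integer, the product is of the form 2k+1 for an integer k.

2(4uxz + 2ux + 2uz + u + 2xz + x + z) + 1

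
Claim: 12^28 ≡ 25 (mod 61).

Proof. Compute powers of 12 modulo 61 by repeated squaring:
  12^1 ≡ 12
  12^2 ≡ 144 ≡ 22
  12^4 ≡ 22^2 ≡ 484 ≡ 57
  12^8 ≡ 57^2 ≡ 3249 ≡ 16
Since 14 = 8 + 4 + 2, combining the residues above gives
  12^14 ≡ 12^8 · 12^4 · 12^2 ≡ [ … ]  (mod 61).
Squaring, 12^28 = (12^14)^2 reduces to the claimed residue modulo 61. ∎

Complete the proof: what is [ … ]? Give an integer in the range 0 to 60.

Multiply the listed residues: 16 · 57 · 22 = 912 → 20064.
Reducing modulo 61: 20064 = 328·61 + 56, so 12^14 ≡ 56.

56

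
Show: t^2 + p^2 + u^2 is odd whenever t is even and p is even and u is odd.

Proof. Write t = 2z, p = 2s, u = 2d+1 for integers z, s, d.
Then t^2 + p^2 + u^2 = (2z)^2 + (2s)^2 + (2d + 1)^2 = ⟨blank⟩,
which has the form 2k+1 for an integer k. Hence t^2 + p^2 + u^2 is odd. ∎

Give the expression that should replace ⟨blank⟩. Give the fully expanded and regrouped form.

2(2d^2 + 2d + 2s^2 + 2z^2) + 1

(2z)^2 + (2s)^2 + (2d + 1)^2 = 4d^2 + 4d + 4s^2 + 4z^2 + 1
= 2(2d^2 + 2d + 2s^2 + 2z^2) + 1.
Since 2d^2 + 2d + 2s^2 + 2z^2 is an integer, the sum of squares is of the form 2k+1 for an integer k.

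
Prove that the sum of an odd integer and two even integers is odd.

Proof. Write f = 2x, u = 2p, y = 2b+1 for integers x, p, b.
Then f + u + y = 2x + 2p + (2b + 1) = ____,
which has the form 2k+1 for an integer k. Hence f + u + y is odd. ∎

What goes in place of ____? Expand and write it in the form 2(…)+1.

2(b + p + x) + 1

2x + 2p + (2b + 1) = 2b + 2p + 2x + 1
= 2(b + p + x) + 1.
Since b + p + x is an integer, the sum is of the form 2k+1 for an integer k.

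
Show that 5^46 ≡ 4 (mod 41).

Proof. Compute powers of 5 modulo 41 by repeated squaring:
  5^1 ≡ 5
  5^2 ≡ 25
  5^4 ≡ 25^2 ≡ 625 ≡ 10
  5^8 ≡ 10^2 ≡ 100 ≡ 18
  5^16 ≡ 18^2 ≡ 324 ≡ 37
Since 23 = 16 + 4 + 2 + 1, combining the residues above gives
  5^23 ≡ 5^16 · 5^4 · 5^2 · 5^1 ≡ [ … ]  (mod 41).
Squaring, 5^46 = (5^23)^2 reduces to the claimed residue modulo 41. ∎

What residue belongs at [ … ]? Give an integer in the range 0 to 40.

Multiply the listed residues: 37 · 10 · 25 · 5 = 370 → 9250 → 46250.
Reducing modulo 41: 46250 = 1128·41 + 2, so 5^23 ≡ 2.

2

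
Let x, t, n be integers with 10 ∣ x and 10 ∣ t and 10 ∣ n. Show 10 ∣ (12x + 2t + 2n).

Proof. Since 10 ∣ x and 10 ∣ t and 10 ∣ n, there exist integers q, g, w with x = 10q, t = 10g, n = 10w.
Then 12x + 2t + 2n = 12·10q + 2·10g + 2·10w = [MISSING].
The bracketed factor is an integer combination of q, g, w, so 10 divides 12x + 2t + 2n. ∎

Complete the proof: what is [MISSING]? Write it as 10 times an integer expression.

10(2g + 12q + 2w)

Each term has a factor of 10: 12·10q + 2·10g + 2·10w = 10·(2g + 12q + 2w).
Since 2g + 12q + 2w is an integer, 10 ∣ (12x + 2t + 2n).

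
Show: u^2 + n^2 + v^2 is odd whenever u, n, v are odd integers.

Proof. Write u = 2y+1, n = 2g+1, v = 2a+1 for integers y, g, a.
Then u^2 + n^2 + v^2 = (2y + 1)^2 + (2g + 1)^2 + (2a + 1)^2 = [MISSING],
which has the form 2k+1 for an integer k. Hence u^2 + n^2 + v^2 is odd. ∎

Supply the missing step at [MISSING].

2(2a^2 + 2a + 2g^2 + 2g + 2y^2 + 2y + 1) + 1

Expanding: (2y + 1)^2 + (2g + 1)^2 + (2a + 1)^2 = 4a^2 + 4a + 4g^2 + 4g + 4y^2 + 4y + 3.
Every term except the constant is even, so this is 2(2a^2 + 2a + 2g^2 + 2g + 2y^2 + 2y + 1) + 1,
and 2a^2 + 2a + 2g^2 + 2g + 2y^2 + 2y + 1 ∈ ℤ gives the required form.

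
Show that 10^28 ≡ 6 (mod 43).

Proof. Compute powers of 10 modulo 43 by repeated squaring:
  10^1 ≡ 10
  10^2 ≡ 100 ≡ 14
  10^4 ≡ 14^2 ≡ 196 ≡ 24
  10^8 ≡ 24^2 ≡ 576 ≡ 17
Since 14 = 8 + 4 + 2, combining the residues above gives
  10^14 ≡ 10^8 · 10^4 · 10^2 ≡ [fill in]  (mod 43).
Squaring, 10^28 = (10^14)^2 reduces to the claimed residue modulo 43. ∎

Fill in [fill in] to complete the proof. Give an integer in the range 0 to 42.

36

10^8 · 10^4 · 10^2 ≡ 17 · 24 · 14 = 5712.
5712 mod 43 = 36, so 10^14 ≡ 36 (mod 43).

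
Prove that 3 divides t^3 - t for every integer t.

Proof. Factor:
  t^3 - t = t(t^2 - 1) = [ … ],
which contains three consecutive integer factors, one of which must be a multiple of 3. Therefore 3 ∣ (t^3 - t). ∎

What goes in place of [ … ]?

t(t^2 - 1) = t(t - 1)(t + 1) = (t - 1)t(t + 1).
These three factors are consecutive integers, so their product is divisible by 3.

(t - 1)t(t + 1)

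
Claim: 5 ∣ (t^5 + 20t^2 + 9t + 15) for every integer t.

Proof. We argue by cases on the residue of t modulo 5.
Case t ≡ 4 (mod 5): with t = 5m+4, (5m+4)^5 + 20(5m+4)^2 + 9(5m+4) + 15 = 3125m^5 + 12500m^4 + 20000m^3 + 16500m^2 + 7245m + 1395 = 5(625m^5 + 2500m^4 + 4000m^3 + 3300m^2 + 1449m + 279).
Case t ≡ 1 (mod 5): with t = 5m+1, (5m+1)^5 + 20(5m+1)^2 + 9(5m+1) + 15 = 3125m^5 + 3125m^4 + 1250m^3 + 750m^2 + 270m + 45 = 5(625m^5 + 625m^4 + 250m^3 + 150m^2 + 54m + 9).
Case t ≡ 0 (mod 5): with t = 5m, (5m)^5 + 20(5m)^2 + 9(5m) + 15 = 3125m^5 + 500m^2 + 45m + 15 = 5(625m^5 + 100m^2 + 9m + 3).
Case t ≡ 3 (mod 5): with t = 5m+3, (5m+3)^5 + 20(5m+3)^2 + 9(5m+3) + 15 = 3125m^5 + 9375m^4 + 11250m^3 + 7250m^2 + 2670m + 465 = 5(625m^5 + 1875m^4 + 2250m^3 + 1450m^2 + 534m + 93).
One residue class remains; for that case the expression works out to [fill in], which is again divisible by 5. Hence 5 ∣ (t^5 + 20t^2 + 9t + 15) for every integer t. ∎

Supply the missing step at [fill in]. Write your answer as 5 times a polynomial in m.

The residues treated are {4, 1, 0, 3}, so the missing case is t ≡ 2 (mod 5); write t = 5m+2.
Then (5m+2)^5 + 20(5m+2)^2 + 9(5m+2) + 15 = 3125m^5 + 6250m^4 + 5000m^3 + 2500m^2 + 845m + 145 = 5(625m^5 + 1250m^4 + 1000m^3 + 500m^2 + 169m + 29).

5(625m^5 + 1250m^4 + 1000m^3 + 500m^2 + 169m + 29)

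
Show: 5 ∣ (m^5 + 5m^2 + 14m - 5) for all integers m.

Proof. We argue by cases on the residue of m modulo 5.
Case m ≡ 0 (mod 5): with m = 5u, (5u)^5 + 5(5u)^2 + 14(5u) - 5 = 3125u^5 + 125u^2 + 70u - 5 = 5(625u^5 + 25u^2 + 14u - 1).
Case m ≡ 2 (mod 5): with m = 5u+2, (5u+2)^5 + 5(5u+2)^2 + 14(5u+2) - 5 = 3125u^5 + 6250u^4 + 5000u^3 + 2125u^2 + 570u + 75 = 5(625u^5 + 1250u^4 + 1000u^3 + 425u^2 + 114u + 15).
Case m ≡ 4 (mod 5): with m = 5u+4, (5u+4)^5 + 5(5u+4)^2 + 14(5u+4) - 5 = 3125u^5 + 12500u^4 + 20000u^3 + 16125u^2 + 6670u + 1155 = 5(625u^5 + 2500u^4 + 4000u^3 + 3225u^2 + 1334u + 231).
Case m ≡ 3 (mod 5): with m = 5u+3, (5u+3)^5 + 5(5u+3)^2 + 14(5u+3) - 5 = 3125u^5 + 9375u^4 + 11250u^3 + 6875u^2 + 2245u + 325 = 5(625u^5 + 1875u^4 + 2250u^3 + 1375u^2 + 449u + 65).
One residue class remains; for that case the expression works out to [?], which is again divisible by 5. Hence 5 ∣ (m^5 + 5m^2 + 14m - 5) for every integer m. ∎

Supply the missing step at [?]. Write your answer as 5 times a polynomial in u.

5(625u^5 + 625u^4 + 250u^3 + 75u^2 + 29u + 3)

Only m ≡ 1 (mod 5) is unaccounted for. Put m = 5u+1:
(5u+1)^5 + 5(5u+1)^2 + 14(5u+1) - 5 expands to 3125u^5 + 3125u^4 + 1250u^3 + 375u^2 + 145u + 15,
and factoring out 5 leaves 5(625u^5 + 625u^4 + 250u^3 + 75u^2 + 29u + 3).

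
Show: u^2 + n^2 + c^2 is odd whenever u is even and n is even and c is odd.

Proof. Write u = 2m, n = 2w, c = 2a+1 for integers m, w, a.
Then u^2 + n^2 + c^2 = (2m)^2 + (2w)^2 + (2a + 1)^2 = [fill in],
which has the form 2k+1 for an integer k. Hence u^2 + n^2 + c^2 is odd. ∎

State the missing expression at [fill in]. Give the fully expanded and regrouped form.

2(2a^2 + 2a + 2m^2 + 2w^2) + 1

(2m)^2 + (2w)^2 + (2a + 1)^2 = 4a^2 + 4a + 4m^2 + 4w^2 + 1
= 2(2a^2 + 2a + 2m^2 + 2w^2) + 1.
Since 2a^2 + 2a + 2m^2 + 2w^2 is an integer, the sum of squares is of the form 2k+1 for an integer k.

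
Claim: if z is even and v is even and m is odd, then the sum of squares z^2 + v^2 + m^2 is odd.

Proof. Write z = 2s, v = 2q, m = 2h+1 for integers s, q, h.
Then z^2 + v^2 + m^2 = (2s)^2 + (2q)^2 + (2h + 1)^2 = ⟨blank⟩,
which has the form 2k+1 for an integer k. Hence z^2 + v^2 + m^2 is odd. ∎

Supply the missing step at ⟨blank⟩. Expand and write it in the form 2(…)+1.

2(2h^2 + 2h + 2q^2 + 2s^2) + 1

Expanding: (2s)^2 + (2q)^2 + (2h + 1)^2 = 4h^2 + 4h + 4q^2 + 4s^2 + 1.
Every term except the constant is even, so this is 2(2h^2 + 2h + 2q^2 + 2s^2) + 1,
and 2h^2 + 2h + 2q^2 + 2s^2 ∈ ℤ gives the required form.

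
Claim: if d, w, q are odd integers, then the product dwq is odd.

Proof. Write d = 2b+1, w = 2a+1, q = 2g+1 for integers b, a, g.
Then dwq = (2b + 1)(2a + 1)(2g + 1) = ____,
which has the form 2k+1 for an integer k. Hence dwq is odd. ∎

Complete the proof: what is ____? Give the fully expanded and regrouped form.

(2b + 1)(2a + 1)(2g + 1) = 8abg + 4ab + 4ag + 2a + 4bg + 2b + 2g + 1
= 2(4abg + 2ab + 2ag + a + 2bg + b + g) + 1.
Since 4abg + 2ab + 2ag + a + 2bg + b + g is an integer, the product is of the form 2k+1 for an integer k.

2(4abg + 2ab + 2ag + a + 2bg + b + g) + 1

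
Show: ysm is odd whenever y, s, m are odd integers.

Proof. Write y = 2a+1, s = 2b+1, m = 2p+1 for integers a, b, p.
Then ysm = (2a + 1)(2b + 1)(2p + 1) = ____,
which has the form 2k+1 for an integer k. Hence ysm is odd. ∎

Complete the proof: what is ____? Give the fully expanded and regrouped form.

(2a + 1)(2b + 1)(2p + 1) = 8abp + 4ab + 4ap + 2a + 4bp + 2b + 2p + 1
= 2(4abp + 2ab + 2ap + a + 2bp + b + p) + 1.
Since 4abp + 2ab + 2ap + a + 2bp + b + p is an integer, the product is of the form 2k+1 for an integer k.

2(4abp + 2ab + 2ap + a + 2bp + b + p) + 1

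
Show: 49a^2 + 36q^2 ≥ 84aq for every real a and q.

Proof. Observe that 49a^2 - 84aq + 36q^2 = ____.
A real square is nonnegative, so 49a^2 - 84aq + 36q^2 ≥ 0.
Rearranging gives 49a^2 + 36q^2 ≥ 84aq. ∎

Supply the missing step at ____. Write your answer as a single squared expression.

The leading and trailing coefficients are 7^2 and 6^2, and 84 = 2·7·6, so the trinomial is (7a - 6q)^2.
Hence 49a^2 - 84aq + 36q^2 ≥ 0.

(7a - 6q)^2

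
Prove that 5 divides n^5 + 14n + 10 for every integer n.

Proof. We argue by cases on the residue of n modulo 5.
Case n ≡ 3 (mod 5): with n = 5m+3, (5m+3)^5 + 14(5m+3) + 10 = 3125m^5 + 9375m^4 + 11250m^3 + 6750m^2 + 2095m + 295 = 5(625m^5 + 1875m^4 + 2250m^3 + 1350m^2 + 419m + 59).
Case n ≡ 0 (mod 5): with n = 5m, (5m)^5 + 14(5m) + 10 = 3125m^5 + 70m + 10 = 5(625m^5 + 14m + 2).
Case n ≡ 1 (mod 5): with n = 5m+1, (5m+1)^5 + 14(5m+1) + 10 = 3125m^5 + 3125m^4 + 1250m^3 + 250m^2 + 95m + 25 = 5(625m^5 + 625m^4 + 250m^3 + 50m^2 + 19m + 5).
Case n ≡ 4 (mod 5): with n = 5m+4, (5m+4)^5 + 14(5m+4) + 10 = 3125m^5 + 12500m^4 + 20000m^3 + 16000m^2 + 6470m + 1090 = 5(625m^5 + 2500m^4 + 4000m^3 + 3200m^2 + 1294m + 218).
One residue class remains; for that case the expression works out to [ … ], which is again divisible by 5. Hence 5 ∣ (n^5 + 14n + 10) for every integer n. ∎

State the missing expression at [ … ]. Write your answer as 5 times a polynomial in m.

5(625m^5 + 1250m^4 + 1000m^3 + 400m^2 + 94m + 14)

Only n ≡ 2 (mod 5) is unaccounted for. Put n = 5m+2:
(5m+2)^5 + 14(5m+2) + 10 expands to 3125m^5 + 6250m^4 + 5000m^3 + 2000m^2 + 470m + 70,
and factoring out 5 leaves 5(625m^5 + 1250m^4 + 1000m^3 + 400m^2 + 94m + 14).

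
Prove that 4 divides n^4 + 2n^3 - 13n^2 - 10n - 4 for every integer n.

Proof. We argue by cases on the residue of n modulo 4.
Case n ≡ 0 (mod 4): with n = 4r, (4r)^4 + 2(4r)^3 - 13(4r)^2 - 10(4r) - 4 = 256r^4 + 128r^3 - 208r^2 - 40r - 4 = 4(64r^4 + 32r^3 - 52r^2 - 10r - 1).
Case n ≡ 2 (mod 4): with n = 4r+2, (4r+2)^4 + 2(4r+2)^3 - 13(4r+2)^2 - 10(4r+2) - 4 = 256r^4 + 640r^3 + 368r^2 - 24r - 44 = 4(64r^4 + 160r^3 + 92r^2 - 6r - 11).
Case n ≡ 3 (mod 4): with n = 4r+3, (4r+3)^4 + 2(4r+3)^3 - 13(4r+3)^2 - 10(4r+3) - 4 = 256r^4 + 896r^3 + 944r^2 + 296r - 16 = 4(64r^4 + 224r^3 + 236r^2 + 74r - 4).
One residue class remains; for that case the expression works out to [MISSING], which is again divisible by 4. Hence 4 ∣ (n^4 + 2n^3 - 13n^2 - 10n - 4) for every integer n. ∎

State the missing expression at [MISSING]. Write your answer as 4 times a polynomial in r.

4(64r^4 + 96r^3 - 4r^2 - 26r - 6)

The residues treated are {0, 2, 3}, so the missing case is n ≡ 1 (mod 4); write n = 4r+1.
Then (4r+1)^4 + 2(4r+1)^3 - 13(4r+1)^2 - 10(4r+1) - 4 = 256r^4 + 384r^3 - 16r^2 - 104r - 24 = 4(64r^4 + 96r^3 - 4r^2 - 26r - 6).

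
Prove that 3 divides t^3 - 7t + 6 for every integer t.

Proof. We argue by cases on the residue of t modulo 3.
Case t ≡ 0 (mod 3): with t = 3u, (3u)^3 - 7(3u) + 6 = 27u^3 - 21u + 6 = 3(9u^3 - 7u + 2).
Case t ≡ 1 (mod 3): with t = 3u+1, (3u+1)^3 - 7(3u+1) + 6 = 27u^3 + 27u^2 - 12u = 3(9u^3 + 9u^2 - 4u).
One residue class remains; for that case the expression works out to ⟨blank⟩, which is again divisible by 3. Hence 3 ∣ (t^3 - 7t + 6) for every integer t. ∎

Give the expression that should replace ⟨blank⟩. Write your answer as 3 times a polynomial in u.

3(9u^3 + 18u^2 + 5u)

The residues treated are {0, 1}, so the missing case is t ≡ 2 (mod 3); write t = 3u+2.
Then (3u+2)^3 - 7(3u+2) + 6 = 27u^3 + 54u^2 + 15u = 3(9u^3 + 18u^2 + 5u).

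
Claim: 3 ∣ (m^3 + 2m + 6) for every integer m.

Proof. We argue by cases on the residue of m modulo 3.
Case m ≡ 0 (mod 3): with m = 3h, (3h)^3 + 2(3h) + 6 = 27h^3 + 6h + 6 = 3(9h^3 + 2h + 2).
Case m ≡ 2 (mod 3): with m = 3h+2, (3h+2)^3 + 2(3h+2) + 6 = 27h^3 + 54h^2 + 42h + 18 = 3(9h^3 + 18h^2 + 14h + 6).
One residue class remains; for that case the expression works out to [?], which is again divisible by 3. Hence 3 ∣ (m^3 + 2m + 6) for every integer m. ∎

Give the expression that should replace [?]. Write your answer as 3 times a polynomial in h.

3(9h^3 + 9h^2 + 5h + 3)

Only m ≡ 1 (mod 3) is unaccounted for. Put m = 3h+1:
(3h+1)^3 + 2(3h+1) + 6 expands to 27h^3 + 27h^2 + 15h + 9,
and factoring out 3 leaves 3(9h^3 + 9h^2 + 5h + 3).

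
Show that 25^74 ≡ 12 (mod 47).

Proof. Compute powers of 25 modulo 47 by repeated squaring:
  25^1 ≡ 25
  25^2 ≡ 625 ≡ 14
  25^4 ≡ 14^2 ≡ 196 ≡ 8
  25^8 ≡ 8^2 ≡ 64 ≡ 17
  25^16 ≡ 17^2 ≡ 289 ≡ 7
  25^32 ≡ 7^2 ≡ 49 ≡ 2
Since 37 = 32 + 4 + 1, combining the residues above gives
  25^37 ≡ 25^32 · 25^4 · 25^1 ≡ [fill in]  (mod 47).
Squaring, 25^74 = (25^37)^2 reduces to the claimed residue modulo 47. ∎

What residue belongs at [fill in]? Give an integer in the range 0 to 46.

24

Multiply the listed residues: 2 · 8 · 25 = 16 → 400.
Reducing modulo 47: 400 = 8·47 + 24, so 25^37 ≡ 24.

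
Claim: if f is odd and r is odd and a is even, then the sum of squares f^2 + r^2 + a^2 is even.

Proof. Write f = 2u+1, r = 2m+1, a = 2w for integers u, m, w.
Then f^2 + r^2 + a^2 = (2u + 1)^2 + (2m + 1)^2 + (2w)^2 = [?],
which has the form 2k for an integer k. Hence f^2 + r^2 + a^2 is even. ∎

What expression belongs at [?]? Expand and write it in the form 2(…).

Expanding: (2u + 1)^2 + (2m + 1)^2 + (2w)^2 = 4m^2 + 4m + 4u^2 + 4u + 4w^2 + 2.
Every term is even; pulling out the factor of 2 gives 2(2m^2 + 2m + 2u^2 + 2u + 2w^2 + 1).

2(2m^2 + 2m + 2u^2 + 2u + 2w^2 + 1)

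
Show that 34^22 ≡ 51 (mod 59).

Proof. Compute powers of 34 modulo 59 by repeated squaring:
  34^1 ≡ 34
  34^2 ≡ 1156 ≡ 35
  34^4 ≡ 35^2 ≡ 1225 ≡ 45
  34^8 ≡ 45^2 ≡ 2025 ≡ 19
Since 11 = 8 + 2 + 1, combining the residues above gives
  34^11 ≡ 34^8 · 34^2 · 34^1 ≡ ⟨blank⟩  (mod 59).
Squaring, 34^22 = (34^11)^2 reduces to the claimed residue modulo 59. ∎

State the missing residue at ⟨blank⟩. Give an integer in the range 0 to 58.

34^8 · 34^2 · 34^1 ≡ 19 · 35 · 34 = 22610.
22610 mod 59 = 13, so 34^11 ≡ 13 (mod 59).

13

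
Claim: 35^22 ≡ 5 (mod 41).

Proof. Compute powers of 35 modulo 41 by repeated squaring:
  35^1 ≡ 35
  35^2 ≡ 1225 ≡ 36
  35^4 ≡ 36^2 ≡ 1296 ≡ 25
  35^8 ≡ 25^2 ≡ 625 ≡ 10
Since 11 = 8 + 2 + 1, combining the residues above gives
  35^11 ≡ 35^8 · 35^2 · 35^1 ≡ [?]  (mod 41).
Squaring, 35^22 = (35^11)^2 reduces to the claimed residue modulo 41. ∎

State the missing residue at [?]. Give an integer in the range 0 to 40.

13

Multiply the listed residues: 10 · 36 · 35 = 360 → 12600.
Reducing modulo 41: 12600 = 307·41 + 13, so 35^11 ≡ 13.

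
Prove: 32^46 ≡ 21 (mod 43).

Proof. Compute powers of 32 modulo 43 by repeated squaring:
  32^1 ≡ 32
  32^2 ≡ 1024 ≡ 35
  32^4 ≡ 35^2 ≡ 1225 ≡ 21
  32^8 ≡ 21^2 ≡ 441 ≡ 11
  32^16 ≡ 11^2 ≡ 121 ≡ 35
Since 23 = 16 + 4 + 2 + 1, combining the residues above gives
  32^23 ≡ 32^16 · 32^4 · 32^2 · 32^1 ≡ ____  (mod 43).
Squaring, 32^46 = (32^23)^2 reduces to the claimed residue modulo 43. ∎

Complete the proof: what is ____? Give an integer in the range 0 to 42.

Multiply the listed residues: 35 · 21 · 35 · 32 = 735 → 25725 → 823200.
Reducing modulo 43: 823200 = 19144·43 + 8, so 32^23 ≡ 8.

8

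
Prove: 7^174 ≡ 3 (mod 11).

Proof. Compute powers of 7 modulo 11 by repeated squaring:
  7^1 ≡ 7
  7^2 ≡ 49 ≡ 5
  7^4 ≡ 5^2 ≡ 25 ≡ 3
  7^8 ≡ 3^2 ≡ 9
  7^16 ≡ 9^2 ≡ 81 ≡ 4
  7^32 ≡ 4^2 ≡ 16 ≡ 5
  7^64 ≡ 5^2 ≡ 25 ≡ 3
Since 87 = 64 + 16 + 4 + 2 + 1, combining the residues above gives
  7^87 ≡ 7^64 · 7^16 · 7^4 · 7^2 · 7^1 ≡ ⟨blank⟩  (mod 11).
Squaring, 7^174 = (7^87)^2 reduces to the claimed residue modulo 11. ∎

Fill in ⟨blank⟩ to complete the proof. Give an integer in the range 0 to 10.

Multiply the listed residues: 3 · 4 · 3 · 5 · 7 = 12 → 36 → 180 → 1260.
Reducing modulo 11: 1260 = 114·11 + 6, so 7^87 ≡ 6.

6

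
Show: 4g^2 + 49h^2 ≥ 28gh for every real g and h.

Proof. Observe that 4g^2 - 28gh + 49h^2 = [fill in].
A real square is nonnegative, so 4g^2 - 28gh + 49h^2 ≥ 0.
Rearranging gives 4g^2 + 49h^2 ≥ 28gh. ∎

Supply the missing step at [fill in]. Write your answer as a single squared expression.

(2g - 7h)^2

4g^2 - 28gh + 49h^2 is a perfect-square trinomial: the outer terms are (2g)^2 and (7h)^2, and the cross term is -2·2g·7h.
So 4g^2 - 28gh + 49h^2 = (2g - 7h)^2 ≥ 0.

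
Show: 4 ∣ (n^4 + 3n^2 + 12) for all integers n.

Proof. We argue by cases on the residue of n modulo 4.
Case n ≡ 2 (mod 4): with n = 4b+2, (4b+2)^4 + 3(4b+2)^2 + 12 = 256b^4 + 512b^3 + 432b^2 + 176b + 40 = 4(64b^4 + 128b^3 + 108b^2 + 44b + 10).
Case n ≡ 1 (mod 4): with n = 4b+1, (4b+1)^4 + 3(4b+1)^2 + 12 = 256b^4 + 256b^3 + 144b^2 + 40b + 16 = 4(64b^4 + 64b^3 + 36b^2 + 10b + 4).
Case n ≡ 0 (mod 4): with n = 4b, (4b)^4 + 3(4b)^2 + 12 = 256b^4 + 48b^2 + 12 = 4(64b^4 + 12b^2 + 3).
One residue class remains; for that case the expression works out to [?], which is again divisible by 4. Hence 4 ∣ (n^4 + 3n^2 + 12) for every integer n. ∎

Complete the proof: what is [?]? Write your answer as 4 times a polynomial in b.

4(64b^4 + 192b^3 + 228b^2 + 126b + 30)

The residues treated are {2, 1, 0}, so the missing case is n ≡ 3 (mod 4); write n = 4b+3.
Then (4b+3)^4 + 3(4b+3)^2 + 12 = 256b^4 + 768b^3 + 912b^2 + 504b + 120 = 4(64b^4 + 192b^3 + 228b^2 + 126b + 30).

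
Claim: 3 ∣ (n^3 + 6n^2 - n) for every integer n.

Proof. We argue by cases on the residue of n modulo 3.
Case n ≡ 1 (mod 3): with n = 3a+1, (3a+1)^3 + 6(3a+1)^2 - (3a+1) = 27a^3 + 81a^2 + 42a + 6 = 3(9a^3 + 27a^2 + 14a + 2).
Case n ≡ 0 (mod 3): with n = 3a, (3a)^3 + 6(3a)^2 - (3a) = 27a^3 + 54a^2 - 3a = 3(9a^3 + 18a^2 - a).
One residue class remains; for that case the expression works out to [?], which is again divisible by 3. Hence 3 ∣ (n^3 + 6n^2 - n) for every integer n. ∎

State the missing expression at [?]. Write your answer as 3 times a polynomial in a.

3(9a^3 + 36a^2 + 35a + 10)

Only n ≡ 2 (mod 3) is unaccounted for. Put n = 3a+2:
(3a+2)^3 + 6(3a+2)^2 - (3a+2) expands to 27a^3 + 108a^2 + 105a + 30,
and factoring out 3 leaves 3(9a^3 + 36a^2 + 35a + 10).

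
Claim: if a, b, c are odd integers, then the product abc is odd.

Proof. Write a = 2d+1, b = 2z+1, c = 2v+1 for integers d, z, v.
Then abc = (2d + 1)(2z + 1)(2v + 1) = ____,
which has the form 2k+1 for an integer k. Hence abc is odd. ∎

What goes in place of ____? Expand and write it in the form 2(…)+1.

(2d + 1)(2z + 1)(2v + 1) = 8dvz + 4dv + 4dz + 2d + 4vz + 2v + 2z + 1
= 2(4dvz + 2dv + 2dz + d + 2vz + v + z) + 1.
Since 4dvz + 2dv + 2dz + d + 2vz + v + z is an integer, the product is of the form 2k+1 for an integer k.

2(4dvz + 2dv + 2dz + d + 2vz + v + z) + 1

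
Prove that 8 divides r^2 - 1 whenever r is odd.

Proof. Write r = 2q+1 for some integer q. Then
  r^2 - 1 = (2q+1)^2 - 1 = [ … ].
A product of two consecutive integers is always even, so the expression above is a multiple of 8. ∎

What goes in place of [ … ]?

(2q+1)^2 - 1 = 4q^2 + 4q + 1 - 1 = 4q^2 + 4q = 4q(q+1).
Since q and q+1 are consecutive, q(q+1) is even, and 4·(even) is a multiple of 8.

4q(q + 1)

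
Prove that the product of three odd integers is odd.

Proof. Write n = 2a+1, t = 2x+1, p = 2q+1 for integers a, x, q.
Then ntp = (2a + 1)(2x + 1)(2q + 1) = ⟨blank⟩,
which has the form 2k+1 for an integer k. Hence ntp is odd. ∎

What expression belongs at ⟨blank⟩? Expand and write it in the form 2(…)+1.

Expanding: (2a + 1)(2x + 1)(2q + 1) = 8aqx + 4aq + 4ax + 2a + 4qx + 2q + 2x + 1.
Every term except the constant is even, so this is 2(4aqx + 2aq + 2ax + a + 2qx + q + x) + 1,
and 4aqx + 2aq + 2ax + a + 2qx + q + x ∈ ℤ gives the required form.

2(4aqx + 2aq + 2ax + a + 2qx + q + x) + 1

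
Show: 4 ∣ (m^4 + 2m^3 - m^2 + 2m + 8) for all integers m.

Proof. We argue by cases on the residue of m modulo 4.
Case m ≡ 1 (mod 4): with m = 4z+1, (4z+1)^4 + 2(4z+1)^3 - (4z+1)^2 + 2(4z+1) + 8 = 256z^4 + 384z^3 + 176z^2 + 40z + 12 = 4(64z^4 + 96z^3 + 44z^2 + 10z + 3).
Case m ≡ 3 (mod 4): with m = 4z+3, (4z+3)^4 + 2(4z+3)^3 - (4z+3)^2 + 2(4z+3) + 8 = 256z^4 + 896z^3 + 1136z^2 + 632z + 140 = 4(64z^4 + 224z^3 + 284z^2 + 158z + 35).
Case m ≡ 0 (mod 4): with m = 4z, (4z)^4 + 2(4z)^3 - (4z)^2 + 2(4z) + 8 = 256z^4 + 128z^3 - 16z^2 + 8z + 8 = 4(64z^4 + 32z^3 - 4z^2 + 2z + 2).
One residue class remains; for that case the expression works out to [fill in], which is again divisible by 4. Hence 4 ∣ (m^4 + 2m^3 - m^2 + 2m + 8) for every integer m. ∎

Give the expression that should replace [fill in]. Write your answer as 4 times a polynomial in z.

The residues treated are {1, 3, 0}, so the missing case is m ≡ 2 (mod 4); write m = 4z+2.
Then (4z+2)^4 + 2(4z+2)^3 - (4z+2)^2 + 2(4z+2) + 8 = 256z^4 + 640z^3 + 560z^2 + 216z + 40 = 4(64z^4 + 160z^3 + 140z^2 + 54z + 10).

4(64z^4 + 160z^3 + 140z^2 + 54z + 10)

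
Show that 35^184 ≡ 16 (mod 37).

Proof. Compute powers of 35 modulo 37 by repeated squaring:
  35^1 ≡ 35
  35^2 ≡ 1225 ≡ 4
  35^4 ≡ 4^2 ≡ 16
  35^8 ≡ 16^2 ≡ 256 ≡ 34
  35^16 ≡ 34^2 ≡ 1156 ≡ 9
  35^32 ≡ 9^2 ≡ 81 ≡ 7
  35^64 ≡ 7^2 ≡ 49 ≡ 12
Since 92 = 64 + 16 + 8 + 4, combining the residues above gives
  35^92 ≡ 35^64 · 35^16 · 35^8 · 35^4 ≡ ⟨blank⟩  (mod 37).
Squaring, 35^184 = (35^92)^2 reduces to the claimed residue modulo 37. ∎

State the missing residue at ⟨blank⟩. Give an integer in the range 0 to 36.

33

35^64 · 35^16 · 35^8 · 35^4 ≡ 12 · 9 · 34 · 16 = 58752.
58752 mod 37 = 33, so 35^92 ≡ 33 (mod 37).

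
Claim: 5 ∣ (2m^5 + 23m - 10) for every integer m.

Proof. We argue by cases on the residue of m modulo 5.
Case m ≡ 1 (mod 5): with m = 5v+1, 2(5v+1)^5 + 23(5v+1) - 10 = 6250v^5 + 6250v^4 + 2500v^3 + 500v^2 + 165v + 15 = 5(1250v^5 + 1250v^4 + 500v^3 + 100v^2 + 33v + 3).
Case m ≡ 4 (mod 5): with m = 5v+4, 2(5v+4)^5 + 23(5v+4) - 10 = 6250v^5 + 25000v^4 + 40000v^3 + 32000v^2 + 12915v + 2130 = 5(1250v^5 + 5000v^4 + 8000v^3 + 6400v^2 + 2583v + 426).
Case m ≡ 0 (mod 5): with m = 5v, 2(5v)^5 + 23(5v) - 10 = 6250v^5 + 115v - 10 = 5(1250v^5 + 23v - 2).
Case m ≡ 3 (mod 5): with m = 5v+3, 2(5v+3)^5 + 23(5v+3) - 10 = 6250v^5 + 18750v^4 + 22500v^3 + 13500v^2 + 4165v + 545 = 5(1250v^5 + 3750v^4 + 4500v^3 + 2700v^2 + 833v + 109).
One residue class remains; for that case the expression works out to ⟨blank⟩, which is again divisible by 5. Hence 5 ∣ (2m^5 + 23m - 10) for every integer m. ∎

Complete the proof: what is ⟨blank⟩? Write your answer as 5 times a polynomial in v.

The residues treated are {1, 4, 0, 3}, so the missing case is m ≡ 2 (mod 5); write m = 5v+2.
Then 2(5v+2)^5 + 23(5v+2) - 10 = 6250v^5 + 12500v^4 + 10000v^3 + 4000v^2 + 915v + 100 = 5(1250v^5 + 2500v^4 + 2000v^3 + 800v^2 + 183v + 20).

5(1250v^5 + 2500v^4 + 2000v^3 + 800v^2 + 183v + 20)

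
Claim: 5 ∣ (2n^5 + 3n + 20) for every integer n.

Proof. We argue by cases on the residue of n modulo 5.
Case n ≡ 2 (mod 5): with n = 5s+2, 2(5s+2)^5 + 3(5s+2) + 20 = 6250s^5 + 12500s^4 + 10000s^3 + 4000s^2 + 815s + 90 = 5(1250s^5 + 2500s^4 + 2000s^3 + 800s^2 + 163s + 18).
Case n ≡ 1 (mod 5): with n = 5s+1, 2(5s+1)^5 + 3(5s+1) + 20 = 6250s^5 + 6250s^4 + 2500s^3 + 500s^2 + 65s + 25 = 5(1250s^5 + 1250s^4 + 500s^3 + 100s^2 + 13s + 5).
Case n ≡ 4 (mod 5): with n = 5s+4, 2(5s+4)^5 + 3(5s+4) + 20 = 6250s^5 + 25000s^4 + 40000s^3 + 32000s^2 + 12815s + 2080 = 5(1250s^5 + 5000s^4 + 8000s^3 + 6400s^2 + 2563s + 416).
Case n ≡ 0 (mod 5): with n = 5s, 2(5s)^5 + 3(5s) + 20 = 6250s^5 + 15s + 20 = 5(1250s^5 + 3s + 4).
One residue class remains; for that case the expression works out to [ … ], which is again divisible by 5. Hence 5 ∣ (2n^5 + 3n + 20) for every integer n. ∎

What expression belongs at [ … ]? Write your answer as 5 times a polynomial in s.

Only n ≡ 3 (mod 5) is unaccounted for. Put n = 5s+3:
2(5s+3)^5 + 3(5s+3) + 20 expands to 6250s^5 + 18750s^4 + 22500s^3 + 13500s^2 + 4065s + 515,
and factoring out 5 leaves 5(1250s^5 + 3750s^4 + 4500s^3 + 2700s^2 + 813s + 103).

5(1250s^5 + 3750s^4 + 4500s^3 + 2700s^2 + 813s + 103)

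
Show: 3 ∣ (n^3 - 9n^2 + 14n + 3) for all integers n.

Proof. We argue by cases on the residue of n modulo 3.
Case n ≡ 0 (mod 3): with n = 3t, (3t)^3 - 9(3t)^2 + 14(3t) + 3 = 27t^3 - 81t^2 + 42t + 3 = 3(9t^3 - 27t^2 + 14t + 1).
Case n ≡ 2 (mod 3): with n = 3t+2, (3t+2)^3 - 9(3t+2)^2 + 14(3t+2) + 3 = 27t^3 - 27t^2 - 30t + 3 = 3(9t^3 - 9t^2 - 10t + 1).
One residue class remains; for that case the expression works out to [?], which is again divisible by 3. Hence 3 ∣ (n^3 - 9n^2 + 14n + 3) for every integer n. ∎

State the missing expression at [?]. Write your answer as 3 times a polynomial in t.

3(9t^3 - 18t^2 - t + 3)

Only n ≡ 1 (mod 3) is unaccounted for. Put n = 3t+1:
(3t+1)^3 - 9(3t+1)^2 + 14(3t+1) + 3 expands to 27t^3 - 54t^2 - 3t + 9,
and factoring out 3 leaves 3(9t^3 - 18t^2 - t + 3).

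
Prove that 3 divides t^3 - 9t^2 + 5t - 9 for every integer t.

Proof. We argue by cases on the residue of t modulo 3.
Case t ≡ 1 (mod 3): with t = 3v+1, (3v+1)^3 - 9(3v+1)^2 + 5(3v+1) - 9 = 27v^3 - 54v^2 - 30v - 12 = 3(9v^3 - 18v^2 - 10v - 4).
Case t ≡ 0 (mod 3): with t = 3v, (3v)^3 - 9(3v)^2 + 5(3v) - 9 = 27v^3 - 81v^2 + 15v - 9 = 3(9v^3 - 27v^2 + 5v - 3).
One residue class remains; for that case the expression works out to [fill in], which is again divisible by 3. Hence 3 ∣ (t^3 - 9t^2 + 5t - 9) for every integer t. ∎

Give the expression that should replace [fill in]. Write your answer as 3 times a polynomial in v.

Only t ≡ 2 (mod 3) is unaccounted for. Put t = 3v+2:
(3v+2)^3 - 9(3v+2)^2 + 5(3v+2) - 9 expands to 27v^3 - 27v^2 - 57v - 27,
and factoring out 3 leaves 3(9v^3 - 9v^2 - 19v - 9).

3(9v^3 - 9v^2 - 19v - 9)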